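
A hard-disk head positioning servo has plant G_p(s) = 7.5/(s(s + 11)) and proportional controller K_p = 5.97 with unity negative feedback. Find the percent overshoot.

1.07%

Closed-loop characteristic equation: s² + 11s + 44.77 = 0, so ω_n = 6.691 rad/s and ζ = 11/(2·6.691) = 0.8219.
%OS = 100·exp(−πζ/√(1−ζ²)) = 100·exp(−π·0.8219/√0.3244) = 1.07%.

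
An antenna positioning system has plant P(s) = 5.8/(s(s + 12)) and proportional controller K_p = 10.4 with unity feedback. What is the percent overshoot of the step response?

Closed-loop characteristic equation: s² + 12s + 60.32 = 0, so ω_n = 7.767 rad/s and ζ = 12/(2·7.767) = 0.7725.
%OS = 100·exp(−πζ/√(1−ζ²)) = 100·exp(−π·0.7725/√0.4032) = 2.19%.

2.19%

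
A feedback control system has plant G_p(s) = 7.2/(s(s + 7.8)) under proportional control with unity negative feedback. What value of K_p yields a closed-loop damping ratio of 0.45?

Closed-loop characteristic equation: s² + 7.8s + K_p·7.2 = 0.
So ω_n = √(7.2K_p) and 2ζω_n = 7.8, giving ζ = 7.8/(2√(7.2K_p)).
Setting ζ = 0.45: √(7.2K_p) = 7.8/(2·0.45) = 8.667, so K_p = 75.11/7.2 = 10.4.

K_p = 10.4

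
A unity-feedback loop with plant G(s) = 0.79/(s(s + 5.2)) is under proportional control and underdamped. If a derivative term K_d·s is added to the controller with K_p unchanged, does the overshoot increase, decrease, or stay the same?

decrease

With PD the characteristic equation becomes s² + (a + K·K_d)s + K·K_p = 0; the damping term grows, ζ rises, overshoot falls.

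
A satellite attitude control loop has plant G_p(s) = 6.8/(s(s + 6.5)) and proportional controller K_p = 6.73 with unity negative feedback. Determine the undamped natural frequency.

ω_n = 6.76 rad/s

With unity feedback the closed-loop characteristic equation is s² + 6.5s + 6.73·6.8 = s² + 6.5s + 45.76 = 0.
So ω_n² = 45.76 ⇒ ω_n = 6.765 rad/s, and ζ = 6.5/(2ω_n) = 0.48.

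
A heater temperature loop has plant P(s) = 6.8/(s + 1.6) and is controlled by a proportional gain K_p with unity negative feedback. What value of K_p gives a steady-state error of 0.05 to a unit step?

K_p = 4.47

Steady-state error for a unit step on this type-0 loop is 1/(1 + K_p·P(0)).
P(0) = 4.25. Require 1/(1 + K_p·4.25) = 0.05, so 1 + 4.25·K_p = 20.
K_p = (20 − 1)/4.25 = 4.47.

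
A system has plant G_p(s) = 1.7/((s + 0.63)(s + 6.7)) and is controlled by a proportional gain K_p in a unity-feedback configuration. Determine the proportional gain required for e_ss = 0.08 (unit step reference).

K_p = 28.6

The loop is type 0, so e_ss(step) = 1/(1 + K_pos) with K_pos = K_p·G_p(0).
G_p(0) = 0.4027. Require 1/(1 + K_p·0.4027) = 0.08, so 1 + 0.4027·K_p = 12.5.
K_p = (12.5 − 1)/0.4027 = 28.6.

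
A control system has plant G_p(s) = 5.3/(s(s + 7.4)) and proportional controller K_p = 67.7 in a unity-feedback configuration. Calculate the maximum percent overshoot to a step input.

53.5%

The closed-loop denominator s² + 7.4s + 358.8 gives ω_n = √358.8 = 18.94 and ζ = 7.4/(2ω_n) = 0.1953.
%OS = 100·exp(−πζ/√(1−ζ²)) = 100·exp(−π·0.1953/√0.9618) = 53.5%.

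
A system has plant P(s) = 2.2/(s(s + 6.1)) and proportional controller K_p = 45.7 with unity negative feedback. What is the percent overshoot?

36.7%

Closed-loop characteristic equation: s² + 6.1s + 100.5 = 0, so ω_n = 10.03 rad/s and ζ = 6.1/(2·10.03) = 0.3042.
%OS = 100·exp(−πζ/√(1−ζ²)) = 100·exp(−π·0.3042/√0.9075) = 36.7%.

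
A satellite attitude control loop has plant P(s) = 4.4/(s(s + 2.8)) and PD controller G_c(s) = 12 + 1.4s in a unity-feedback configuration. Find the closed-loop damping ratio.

Forward path: (12 + 1.4s)·4.4/(s(s+2.8)). The closed-loop characteristic equation is s² + (2.8 + 4.4·1.4)s + 4.4·12 = 0.
That is s² + 8.96s + 52.8 = 0, so ω_n = 7.266 rad/s and ζ = 8.96/(2·7.266) = 0.6165.

ζ = 0.617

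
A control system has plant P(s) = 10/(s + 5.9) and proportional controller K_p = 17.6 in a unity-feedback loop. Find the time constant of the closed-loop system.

Closed-loop transfer function: T(s) = K_p·P(s)/(1 + K_p·P(s)) = 176/(s + 5.9 + 176) = 176/(s + 181.9).
Time constant τ = 1/181.9 = 0.0055 s.

τ = 0.0055 s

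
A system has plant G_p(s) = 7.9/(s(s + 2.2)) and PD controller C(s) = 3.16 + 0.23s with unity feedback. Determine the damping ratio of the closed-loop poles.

Forward path: (3.16 + 0.23s)·7.9/(s(s+2.2)). The closed-loop characteristic equation is s² + (2.2 + 7.9·0.23)s + 7.9·3.16 = 0.
That is s² + 4.017s + 24.96 = 0, so ω_n = 4.996 rad/s and ζ = 4.017/(2·4.996) = 0.402.

ζ = 0.402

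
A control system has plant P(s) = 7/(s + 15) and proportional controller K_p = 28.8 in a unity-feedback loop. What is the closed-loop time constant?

τ = 0.00462 s

Closed-loop transfer function: T(s) = K_p·P(s)/(1 + K_p·P(s)) = 201.6/(s + 15 + 201.6) = 201.6/(s + 216.6).
Time constant τ = 1/216.6 = 0.00462 s.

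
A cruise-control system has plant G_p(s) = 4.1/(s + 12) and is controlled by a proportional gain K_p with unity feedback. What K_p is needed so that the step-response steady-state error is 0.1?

K_p = 26.3

The loop is type 0, so e_ss(step) = 1/(1 + K_pos) with K_pos = K_p·G_p(0).
G_p(0) = 0.3417. Require 1/(1 + K_p·0.3417) = 0.1, so 1 + 0.3417·K_p = 10.
K_p = (10 − 1)/0.3417 = 26.3.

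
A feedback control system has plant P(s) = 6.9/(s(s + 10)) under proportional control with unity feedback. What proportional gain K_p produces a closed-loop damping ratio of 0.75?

K_p = 6.44

Closed-loop characteristic equation: s² + 10s + K_p·6.9 = 0.
So ω_n = √(6.9K_p) and 2ζω_n = 10, giving ζ = 10/(2√(6.9K_p)).
Setting ζ = 0.75: √(6.9K_p) = 10/(2·0.75) = 6.667, so K_p = 44.44/6.9 = 6.44.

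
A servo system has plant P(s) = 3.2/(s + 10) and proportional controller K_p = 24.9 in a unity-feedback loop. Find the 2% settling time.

Closed-loop transfer function: T(s) = K_p·P(s)/(1 + K_p·P(s)) = 79.68/(s + 10 + 79.68) = 79.68/(s + 89.68).
Time constant τ = 1/89.68 = 0.01115 s, so the 2% settling time is about 4τ = 0.0446 s.

T_s ≈ 0.0446 s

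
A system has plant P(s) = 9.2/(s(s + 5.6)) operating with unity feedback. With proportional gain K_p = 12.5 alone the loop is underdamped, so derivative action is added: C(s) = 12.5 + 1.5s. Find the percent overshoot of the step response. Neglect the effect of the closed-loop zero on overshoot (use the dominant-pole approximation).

Forward path: (12.5 + 1.5s)·9.2/(s(s+5.6)). The closed-loop characteristic equation is s² + (5.6 + 9.2·1.5)s + 9.2·12.5 = 0.
That is s² + 19.4s + 115 = 0, so ω_n = 10.72 rad/s and ζ = 19.4/(2·10.72) = 0.9045.
%OS = 100·exp(−πζ/√(1−ζ²)) = 0.128%.

0.128%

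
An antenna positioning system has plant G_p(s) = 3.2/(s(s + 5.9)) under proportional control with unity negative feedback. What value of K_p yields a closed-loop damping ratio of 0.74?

Closed-loop characteristic equation: s² + 5.9s + K_p·3.2 = 0.
So ω_n = √(3.2K_p) and 2ζω_n = 5.9, giving ζ = 5.9/(2√(3.2K_p)).
Setting ζ = 0.74: √(3.2K_p) = 5.9/(2·0.74) = 3.986, so K_p = 15.89/3.2 = 4.97.

K_p = 4.97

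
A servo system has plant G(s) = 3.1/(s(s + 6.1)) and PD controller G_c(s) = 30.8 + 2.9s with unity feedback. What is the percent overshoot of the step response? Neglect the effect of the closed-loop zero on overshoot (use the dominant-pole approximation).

2.2%

Forward path: (30.8 + 2.9s)·3.1/(s(s+6.1)). The closed-loop characteristic equation is s² + (6.1 + 3.1·2.9)s + 3.1·30.8 = 0.
That is s² + 15.09s + 95.48 = 0, so ω_n = 9.771 rad/s and ζ = 15.09/(2·9.771) = 0.7722.
%OS = 100·exp(−πζ/√(1−ζ²)) = 2.2%.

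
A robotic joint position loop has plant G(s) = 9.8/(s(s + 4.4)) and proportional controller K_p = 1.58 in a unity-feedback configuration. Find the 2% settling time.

From 1 + K_pG(s) = 0: s² + 4.4s + 15.48 = 0 ⇒ ω_n = 3.935, ζ = 0.5591.
2% settling time T_s ≈ 4/(ζω_n) = 4/2.2 = 1.82 s.

T_s ≈ 1.82 s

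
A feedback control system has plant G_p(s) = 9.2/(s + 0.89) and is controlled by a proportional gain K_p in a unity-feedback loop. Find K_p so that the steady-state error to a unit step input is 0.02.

Steady-state error for a unit step on this type-0 loop is 1/(1 + K_p·G_p(0)).
G_p(0) = 10.34. Require 1/(1 + K_p·10.34) = 0.02, so 1 + 10.34·K_p = 50.
K_p = (50 − 1)/10.34 = 4.74.

K_p = 4.74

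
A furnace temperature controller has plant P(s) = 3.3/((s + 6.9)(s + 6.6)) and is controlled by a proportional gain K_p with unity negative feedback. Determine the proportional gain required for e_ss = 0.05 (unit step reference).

The loop is type 0, so e_ss(step) = 1/(1 + K_pos) with K_pos = K_p·P(0).
P(0) = 0.07246. Require 1/(1 + K_p·0.07246) = 0.05, so 1 + 0.07246·K_p = 20.
K_p = (20 − 1)/0.07246 = 262.

K_p = 262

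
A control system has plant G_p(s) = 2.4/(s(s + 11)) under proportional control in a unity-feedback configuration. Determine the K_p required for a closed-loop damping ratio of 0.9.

Closed-loop characteristic equation: s² + 11s + K_p·2.4 = 0.
So ω_n = √(2.4K_p) and 2ζω_n = 11, giving ζ = 11/(2√(2.4K_p)).
Setting ζ = 0.9: √(2.4K_p) = 11/(2·0.9) = 6.111, so K_p = 37.35/2.4 = 15.6.

K_p = 15.6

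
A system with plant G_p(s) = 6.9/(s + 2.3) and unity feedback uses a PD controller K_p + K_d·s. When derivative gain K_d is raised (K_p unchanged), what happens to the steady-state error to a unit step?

unchanged

At s = 0 the derivative term contributes nothing: C(0) = K_p regardless of K_d, so K_pos = K_p·G_p(0) and e_ss are unchanged.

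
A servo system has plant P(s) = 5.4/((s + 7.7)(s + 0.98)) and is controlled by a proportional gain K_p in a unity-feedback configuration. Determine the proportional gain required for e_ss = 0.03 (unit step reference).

For a type-0 loop with proportional control, e_ss = 1/(1 + K_p·P(0)).
P(0) = 0.7156. Require 1/(1 + K_p·0.7156) = 0.03, so 1 + 0.7156·K_p = 33.33.
K_p = (33.33 − 1)/0.7156 = 45.2.

K_p = 45.2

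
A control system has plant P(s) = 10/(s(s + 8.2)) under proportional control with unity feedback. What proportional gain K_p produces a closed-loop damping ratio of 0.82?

K_p = 2.5

Closed-loop characteristic equation: s² + 8.2s + K_p·10 = 0.
So ω_n = √(10K_p) and 2ζω_n = 8.2, giving ζ = 8.2/(2√(10K_p)).
Setting ζ = 0.82: √(10K_p) = 8.2/(2·0.82) = 5, so K_p = 25/10 = 2.5.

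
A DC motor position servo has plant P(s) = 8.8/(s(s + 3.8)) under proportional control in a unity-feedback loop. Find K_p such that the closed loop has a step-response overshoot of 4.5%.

From %OS = 100·exp(−πζ/√(1−ζ²)) = 4.5%, ζ = −ln(0.045)/√(π²+ln²(0.045)) = 0.7025.
Characteristic equation s² + 3.8s + 8.8K_p = 0 gives ζ = 3.8/(2√(8.8K_p)).
Setting ζ = 0.7025: √(8.8K_p) = 3.8/(2·0.7025) = 2.705, so K_p = 7.315/8.8 = 0.831.

K_p = 0.831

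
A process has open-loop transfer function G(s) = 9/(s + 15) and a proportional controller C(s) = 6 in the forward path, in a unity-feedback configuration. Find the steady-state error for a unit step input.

0.217

The loop is type 0. Static position error constant K_pos = C(0)·G(0) = 6·0.6 = 3.6.
Steady-state error to a unit step: e_ss = 1/(1+K_pos) = 1/4.6 = 0.217.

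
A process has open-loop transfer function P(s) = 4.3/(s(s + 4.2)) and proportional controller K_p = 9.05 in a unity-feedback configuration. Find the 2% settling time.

From 1 + K_pP(s) = 0: s² + 4.2s + 38.91 = 0 ⇒ ω_n = 6.238, ζ = 0.3366.
2% settling time T_s ≈ 4/(ζω_n) = 4/2.1 = 1.9 s.

T_s ≈ 1.9 s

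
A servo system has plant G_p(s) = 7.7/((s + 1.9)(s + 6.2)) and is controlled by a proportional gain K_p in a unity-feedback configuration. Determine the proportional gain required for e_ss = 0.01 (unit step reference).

For a type-0 loop with proportional control, e_ss = 1/(1 + K_p·G_p(0)).
G_p(0) = 0.6537. Require 1/(1 + K_p·0.6537) = 0.01, so 1 + 0.6537·K_p = 100.
K_p = (100 − 1)/0.6537 = 151.

K_p = 151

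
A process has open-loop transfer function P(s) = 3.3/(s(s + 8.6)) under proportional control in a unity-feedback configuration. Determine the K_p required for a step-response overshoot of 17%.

K_p = 23.2

From %OS = 100·exp(−πζ/√(1−ζ²)) = 17%, ζ = −ln(0.17)/√(π²+ln²(0.17)) = 0.4913.
Characteristic equation s² + 8.6s + 3.3K_p = 0 gives ζ = 8.6/(2√(3.3K_p)).
Setting ζ = 0.4913: √(3.3K_p) = 8.6/(2·0.4913) = 8.753, so K_p = 76.61/3.3 = 23.2.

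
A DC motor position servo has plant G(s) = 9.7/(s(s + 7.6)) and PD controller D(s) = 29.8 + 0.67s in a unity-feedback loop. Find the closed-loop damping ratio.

Forward path: (29.8 + 0.67s)·9.7/(s(s+7.6)). The closed-loop characteristic equation is s² + (7.6 + 9.7·0.67)s + 9.7·29.8 = 0.
That is s² + 14.1s + 289.1 = 0, so ω_n = 17 rad/s and ζ = 14.1/(2·17) = 0.4146.

ζ = 0.415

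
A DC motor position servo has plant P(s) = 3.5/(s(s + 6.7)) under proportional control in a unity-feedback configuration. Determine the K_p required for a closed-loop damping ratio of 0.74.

Closed-loop characteristic equation: s² + 6.7s + K_p·3.5 = 0.
So ω_n = √(3.5K_p) and 2ζω_n = 6.7, giving ζ = 6.7/(2√(3.5K_p)).
Setting ζ = 0.74: √(3.5K_p) = 6.7/(2·0.74) = 4.527, so K_p = 20.49/3.5 = 5.86.

K_p = 5.86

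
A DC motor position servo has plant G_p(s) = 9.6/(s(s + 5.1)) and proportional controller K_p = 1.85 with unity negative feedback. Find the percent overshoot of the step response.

From 1 + K_pG_p(s) = 0: s² + 5.1s + 17.76 = 0 ⇒ ω_n = 4.214, ζ = 0.6051.
%OS = 100·exp(−πζ/√(1−ζ²)) = 100·exp(−π·0.6051/√0.6339) = 9.18%.

9.18%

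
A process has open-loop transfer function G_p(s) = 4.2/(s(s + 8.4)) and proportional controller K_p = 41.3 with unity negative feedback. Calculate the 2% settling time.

T_s ≈ 0.952 s

From 1 + K_pG_p(s) = 0: s² + 8.4s + 173.5 = 0 ⇒ ω_n = 13.17, ζ = 0.3189.
2% settling time T_s ≈ 4/(ζω_n) = 4/4.2 = 0.952 s.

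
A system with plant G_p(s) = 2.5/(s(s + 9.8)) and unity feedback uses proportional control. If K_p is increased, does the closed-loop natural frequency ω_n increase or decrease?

ω_n = √(2.5·K_p), which grows with K_p.

increase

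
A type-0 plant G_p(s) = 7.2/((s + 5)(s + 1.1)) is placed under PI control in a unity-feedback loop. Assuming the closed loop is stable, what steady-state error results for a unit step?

The PI controller's integrator makes the forward path type 1, so e_ss to a step is zero.

0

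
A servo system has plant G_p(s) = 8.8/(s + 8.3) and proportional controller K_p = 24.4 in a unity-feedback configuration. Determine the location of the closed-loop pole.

Closed-loop transfer function: T(s) = K_p·G_p(s)/(1 + K_p·G_p(s)) = 214.7/(s + 8.3 + 214.7) = 214.7/(s + 223).
The closed-loop pole is at s = −223.

s = -223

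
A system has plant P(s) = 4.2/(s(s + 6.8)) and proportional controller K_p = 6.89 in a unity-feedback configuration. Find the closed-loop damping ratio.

ζ = 0.632

1 + K_p·P(s) = 0 gives s² + 6.8s + 28.94 = 0.
Matching s² + 2ζω_n s + ω_n²: ω_n = √28.94 = 5.379 rad/s and 2ζω_n = 6.8, so ζ = 6.8/(2·5.379) = 0.632.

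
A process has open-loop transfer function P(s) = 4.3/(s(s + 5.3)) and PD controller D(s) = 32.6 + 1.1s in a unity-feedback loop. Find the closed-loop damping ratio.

ζ = 0.424

Forward path: (32.6 + 1.1s)·4.3/(s(s+5.3)). The closed-loop characteristic equation is s² + (5.3 + 4.3·1.1)s + 4.3·32.6 = 0.
That is s² + 10.03s + 140.2 = 0, so ω_n = 11.84 rad/s and ζ = 10.03/(2·11.84) = 0.4236.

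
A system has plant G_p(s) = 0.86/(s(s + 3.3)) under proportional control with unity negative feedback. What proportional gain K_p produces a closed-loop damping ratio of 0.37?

Closed-loop characteristic equation: s² + 3.3s + K_p·0.86 = 0.
So ω_n = √(0.86K_p) and 2ζω_n = 3.3, giving ζ = 3.3/(2√(0.86K_p)).
Setting ζ = 0.37: √(0.86K_p) = 3.3/(2·0.37) = 4.459, so K_p = 19.89/0.86 = 23.1.

K_p = 23.1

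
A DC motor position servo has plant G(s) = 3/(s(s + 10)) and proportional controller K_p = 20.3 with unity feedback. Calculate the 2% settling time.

T_s ≈ 0.8 s

From 1 + K_pG(s) = 0: s² + 10s + 60.9 = 0 ⇒ ω_n = 7.804, ζ = 0.6407.
2% settling time T_s ≈ 4/(ζω_n) = 4/5 = 0.8 s.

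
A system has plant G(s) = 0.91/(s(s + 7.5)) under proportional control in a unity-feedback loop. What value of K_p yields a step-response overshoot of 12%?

From %OS = 100·exp(−πζ/√(1−ζ²)) = 12%, ζ = −ln(0.12)/√(π²+ln²(0.12)) = 0.5594.
Characteristic equation s² + 7.5s + 0.91K_p = 0 gives ζ = 7.5/(2√(0.91K_p)).
Setting ζ = 0.5594: √(0.91K_p) = 7.5/(2·0.5594) = 6.703, so K_p = 44.94/0.91 = 49.4.

K_p = 49.4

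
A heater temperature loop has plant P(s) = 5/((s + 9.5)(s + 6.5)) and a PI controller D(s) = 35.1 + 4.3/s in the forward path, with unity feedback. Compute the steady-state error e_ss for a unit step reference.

0

The open loop D(s)P(s) has a pole at the origin (type 1), so the static position error constant is infinite and e_ss = 1/(1+∞) = 0.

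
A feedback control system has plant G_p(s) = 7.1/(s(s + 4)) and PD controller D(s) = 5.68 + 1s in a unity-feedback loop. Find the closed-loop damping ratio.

ζ = 0.874

Forward path: (5.68 + 1s)·7.1/(s(s+4)). The closed-loop characteristic equation is s² + (4 + 7.1·1)s + 7.1·5.68 = 0.
That is s² + 11.1s + 40.33 = 0, so ω_n = 6.35 rad/s and ζ = 11.1/(2·6.35) = 0.874.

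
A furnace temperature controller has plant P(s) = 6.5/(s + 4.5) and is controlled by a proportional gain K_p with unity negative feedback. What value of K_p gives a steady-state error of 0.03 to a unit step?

K_p = 22.4

Steady-state error for a unit step on this type-0 loop is 1/(1 + K_p·P(0)).
P(0) = 1.444. Require 1/(1 + K_p·1.444) = 0.03, so 1 + 1.444·K_p = 33.33.
K_p = (33.33 − 1)/1.444 = 22.4.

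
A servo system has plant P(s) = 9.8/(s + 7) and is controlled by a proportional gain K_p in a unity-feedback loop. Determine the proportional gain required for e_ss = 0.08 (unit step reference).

The loop is type 0, so e_ss(step) = 1/(1 + K_pos) with K_pos = K_p·P(0).
P(0) = 1.4. Require 1/(1 + K_p·1.4) = 0.08, so 1 + 1.4·K_p = 12.5.
K_p = (12.5 − 1)/1.4 = 8.21.

K_p = 8.21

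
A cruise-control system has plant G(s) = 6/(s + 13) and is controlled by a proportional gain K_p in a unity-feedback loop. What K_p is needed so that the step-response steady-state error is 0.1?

Steady-state error for a unit step on this type-0 loop is 1/(1 + K_p·G(0)).
G(0) = 0.4615. Require 1/(1 + K_p·0.4615) = 0.1, so 1 + 0.4615·K_p = 10.
K_p = (10 − 1)/0.4615 = 19.5.

K_p = 19.5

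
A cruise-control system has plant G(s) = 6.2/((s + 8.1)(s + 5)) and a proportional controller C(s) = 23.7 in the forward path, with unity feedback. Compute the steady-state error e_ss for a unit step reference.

0.216

The loop is type 0. Static position error constant K_pos = C(0)·G(0) = 23.7·0.1531 = 3.628.
Steady-state error to a unit step: e_ss = 1/(1+K_pos) = 1/4.628 = 0.216.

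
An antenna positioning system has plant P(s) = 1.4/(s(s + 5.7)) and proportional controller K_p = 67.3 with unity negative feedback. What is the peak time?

From 1 + K_pP(s) = 0: s² + 5.7s + 94.22 = 0 ⇒ ω_n = 9.707, ζ = 0.2936.
Damped frequency ω_d = ω_n√(1−ζ²) = 9.279 rad/s, so peak time T_p = π/ω_d = 0.339 s.

T_p = 0.339 s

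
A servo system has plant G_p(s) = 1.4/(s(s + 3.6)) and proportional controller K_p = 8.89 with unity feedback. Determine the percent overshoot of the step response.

15.5%

The closed-loop denominator s² + 3.6s + 12.45 gives ω_n = √12.45 = 3.528 and ζ = 3.6/(2ω_n) = 0.5102.
%OS = 100·exp(−πζ/√(1−ζ²)) = 100·exp(−π·0.5102/√0.7397) = 15.5%.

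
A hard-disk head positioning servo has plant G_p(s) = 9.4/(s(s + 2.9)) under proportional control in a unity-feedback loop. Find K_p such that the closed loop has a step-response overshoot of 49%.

K_p = 4.56

From %OS = 100·exp(−πζ/√(1−ζ²)) = 49%, ζ = −ln(0.49)/√(π²+ln²(0.49)) = 0.2214.
Characteristic equation s² + 2.9s + 9.4K_p = 0 gives ζ = 2.9/(2√(9.4K_p)).
Setting ζ = 0.2214: √(9.4K_p) = 2.9/(2·0.2214) = 6.548, so K_p = 42.88/9.4 = 4.56.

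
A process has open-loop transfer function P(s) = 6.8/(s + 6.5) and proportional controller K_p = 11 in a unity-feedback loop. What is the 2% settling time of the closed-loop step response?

T_s ≈ 0.0492 s

Closed-loop transfer function: T(s) = K_p·P(s)/(1 + K_p·P(s)) = 74.8/(s + 6.5 + 74.8) = 74.8/(s + 81.3).
Time constant τ = 1/81.3 = 0.0123 s, so the 2% settling time is about 4τ = 0.0492 s.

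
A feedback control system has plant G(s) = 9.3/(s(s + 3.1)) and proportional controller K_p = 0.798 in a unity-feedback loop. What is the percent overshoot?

11.4%

From 1 + K_pG(s) = 0: s² + 3.1s + 7.421 = 0 ⇒ ω_n = 2.724, ζ = 0.569.
%OS = 100·exp(−πζ/√(1−ζ²)) = 100·exp(−π·0.569/√0.6763) = 11.4%.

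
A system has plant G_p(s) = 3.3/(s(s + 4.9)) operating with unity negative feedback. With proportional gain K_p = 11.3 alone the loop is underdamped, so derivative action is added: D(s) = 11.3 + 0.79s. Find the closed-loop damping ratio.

ζ = 0.615

Forward path: (11.3 + 0.79s)·3.3/(s(s+4.9)). The closed-loop characteristic equation is s² + (4.9 + 3.3·0.79)s + 3.3·11.3 = 0.
That is s² + 7.507s + 37.29 = 0, so ω_n = 6.107 rad/s and ζ = 7.507/(2·6.107) = 0.6147.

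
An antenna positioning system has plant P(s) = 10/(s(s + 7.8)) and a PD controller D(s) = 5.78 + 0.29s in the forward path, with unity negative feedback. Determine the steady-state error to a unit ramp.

0.135

The loop has one pole at the origin (type 1). Velocity error constant K_v = lim_{s→0} s·D(s)P(s) = 5.78·10/7.8 = 7.41.
Steady-state error to a unit ramp: e_ss = 1/K_v = 0.135.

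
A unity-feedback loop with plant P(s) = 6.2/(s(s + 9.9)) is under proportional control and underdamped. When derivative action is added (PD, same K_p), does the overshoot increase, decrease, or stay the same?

decrease

With PD the characteristic equation becomes s² + (a + K·K_d)s + K·K_p = 0; the damping term grows, ζ rises, overshoot falls.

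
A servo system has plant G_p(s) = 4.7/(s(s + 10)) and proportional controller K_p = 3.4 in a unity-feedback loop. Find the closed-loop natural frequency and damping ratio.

With unity feedback the closed-loop characteristic equation is s² + 10s + 3.4·4.7 = s² + 10s + 15.98 = 0.
So ω_n² = 15.98 ⇒ ω_n = 3.997 rad/s, and ζ = 10/(2ω_n) = 1.25.

ω_n = 4 rad/s, ζ = 1.25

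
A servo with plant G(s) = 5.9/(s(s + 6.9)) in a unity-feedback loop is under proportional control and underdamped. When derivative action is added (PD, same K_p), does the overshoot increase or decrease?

With PD the characteristic equation becomes s² + (a + K·K_d)s + K·K_p = 0; the damping term grows, ζ rises, overshoot falls.

decrease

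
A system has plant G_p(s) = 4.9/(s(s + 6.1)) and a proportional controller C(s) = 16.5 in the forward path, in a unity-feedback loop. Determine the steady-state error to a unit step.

The open loop C(s)G_p(s) has a pole at the origin (type 1), so the static position error constant is infinite and e_ss = 1/(1+∞) = 0.

0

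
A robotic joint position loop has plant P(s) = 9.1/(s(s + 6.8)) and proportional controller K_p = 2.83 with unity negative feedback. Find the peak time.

T_p = 0.834 s

Closed-loop characteristic equation: s² + 6.8s + 25.75 = 0, so ω_n = 5.075 rad/s and ζ = 6.8/(2·5.075) = 0.67.
Damped frequency ω_d = ω_n√(1−ζ²) = 3.767 rad/s, so peak time T_p = π/ω_d = 0.834 s.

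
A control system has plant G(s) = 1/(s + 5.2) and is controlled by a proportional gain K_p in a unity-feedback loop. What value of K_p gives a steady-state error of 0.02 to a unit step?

K_p = 255

Steady-state error for a unit step on this type-0 loop is 1/(1 + K_p·G(0)).
G(0) = 0.1923. Require 1/(1 + K_p·0.1923) = 0.02, so 1 + 0.1923·K_p = 50.
K_p = (50 − 1)/0.1923 = 255.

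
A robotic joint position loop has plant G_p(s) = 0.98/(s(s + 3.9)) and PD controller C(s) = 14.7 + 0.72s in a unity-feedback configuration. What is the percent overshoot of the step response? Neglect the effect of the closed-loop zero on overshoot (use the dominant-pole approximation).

9.09%

Forward path: (14.7 + 0.72s)·0.98/(s(s+3.9)). The closed-loop characteristic equation is s² + (3.9 + 0.98·0.72)s + 0.98·14.7 = 0.
That is s² + 4.606s + 14.41 = 0, so ω_n = 3.796 rad/s and ζ = 4.606/(2·3.796) = 0.6067.
%OS = 100·exp(−πζ/√(1−ζ²)) = 9.09%.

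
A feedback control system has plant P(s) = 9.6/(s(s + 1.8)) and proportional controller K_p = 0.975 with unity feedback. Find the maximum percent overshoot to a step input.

38%

From 1 + K_pP(s) = 0: s² + 1.8s + 9.36 = 0 ⇒ ω_n = 3.059, ζ = 0.2942.
%OS = 100·exp(−πζ/√(1−ζ²)) = 100·exp(−π·0.2942/√0.9135) = 38%.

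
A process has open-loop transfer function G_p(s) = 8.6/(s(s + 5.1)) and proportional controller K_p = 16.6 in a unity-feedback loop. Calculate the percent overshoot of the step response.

Closed-loop characteristic equation: s² + 5.1s + 142.8 = 0, so ω_n = 11.95 rad/s and ζ = 5.1/(2·11.95) = 0.2134.
%OS = 100·exp(−πζ/√(1−ζ²)) = 100·exp(−π·0.2134/√0.9545) = 50.3%.

50.3%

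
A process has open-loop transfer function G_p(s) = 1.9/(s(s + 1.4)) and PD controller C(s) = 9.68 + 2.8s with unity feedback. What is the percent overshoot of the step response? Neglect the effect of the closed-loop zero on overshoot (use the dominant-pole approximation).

1.9%

Forward path: (9.68 + 2.8s)·1.9/(s(s+1.4)). The closed-loop characteristic equation is s² + (1.4 + 1.9·2.8)s + 1.9·9.68 = 0.
That is s² + 6.72s + 18.39 = 0, so ω_n = 4.289 rad/s and ζ = 6.72/(2·4.289) = 0.7835.
%OS = 100·exp(−πζ/√(1−ζ²)) = 1.9%.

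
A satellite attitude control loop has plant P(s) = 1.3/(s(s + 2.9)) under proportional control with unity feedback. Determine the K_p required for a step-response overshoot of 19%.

From %OS = 100·exp(−πζ/√(1−ζ²)) = 19%, ζ = −ln(0.19)/√(π²+ln²(0.19)) = 0.4673.
Characteristic equation s² + 2.9s + 1.3K_p = 0 gives ζ = 2.9/(2√(1.3K_p)).
Setting ζ = 0.4673: √(1.3K_p) = 2.9/(2·0.4673) = 3.103, so K_p = 9.626/1.3 = 7.4.

K_p = 7.4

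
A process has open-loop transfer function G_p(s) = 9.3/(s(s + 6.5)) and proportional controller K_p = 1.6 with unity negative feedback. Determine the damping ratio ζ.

ζ = 0.843

1 + K_p·G_p(s) = 0 gives s² + 6.5s + 14.88 = 0.
So ω_n² = 14.88 ⇒ ω_n = 3.857 rad/s, and ζ = 6.5/(2ω_n) = 0.843.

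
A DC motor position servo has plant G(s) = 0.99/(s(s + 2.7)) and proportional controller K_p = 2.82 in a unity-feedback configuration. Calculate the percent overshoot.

The closed-loop denominator s² + 2.7s + 2.792 gives ω_n = √2.792 = 1.671 and ζ = 2.7/(2ω_n) = 0.808.
%OS = 100·exp(−πζ/√(1−ζ²)) = 100·exp(−π·0.808/√0.3472) = 1.35%.

1.35%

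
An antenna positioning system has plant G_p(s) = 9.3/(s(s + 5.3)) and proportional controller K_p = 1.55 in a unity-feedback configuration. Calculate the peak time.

T_p = 1.16 s

The closed-loop denominator s² + 5.3s + 14.42 gives ω_n = √14.42 = 3.797 and ζ = 5.3/(2ω_n) = 0.698.
Damped frequency ω_d = ω_n√(1−ζ²) = 2.719 rad/s, so peak time T_p = π/ω_d = 1.16 s.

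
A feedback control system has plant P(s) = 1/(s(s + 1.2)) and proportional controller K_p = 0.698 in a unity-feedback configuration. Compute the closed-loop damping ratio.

1 + K_p·P(s) = 0 gives s² + 1.2s + 0.698 = 0.
Matching s² + 2ζω_n s + ω_n²: ω_n = √0.698 = 0.8355 rad/s and 2ζω_n = 1.2, so ζ = 1.2/(2·0.8355) = 0.718.

ζ = 0.718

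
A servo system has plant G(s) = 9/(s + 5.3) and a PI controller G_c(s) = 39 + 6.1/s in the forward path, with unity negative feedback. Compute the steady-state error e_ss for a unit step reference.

The open loop G_c(s)G(s) has a pole at the origin (type 1), so the static position error constant is infinite and e_ss = 1/(1+∞) = 0.

0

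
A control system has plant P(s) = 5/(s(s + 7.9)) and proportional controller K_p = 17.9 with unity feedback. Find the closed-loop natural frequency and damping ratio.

With unity feedback the closed-loop characteristic equation is s² + 7.9s + 17.9·5 = s² + 7.9s + 89.5 = 0.
Matching s² + 2ζω_n s + ω_n²: ω_n = √89.5 = 9.46 rad/s and 2ζω_n = 7.9, so ζ = 7.9/(2·9.46) = 0.418.

ω_n = 9.46 rad/s, ζ = 0.418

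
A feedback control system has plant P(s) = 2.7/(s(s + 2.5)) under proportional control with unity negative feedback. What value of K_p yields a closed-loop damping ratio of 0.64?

Closed-loop characteristic equation: s² + 2.5s + K_p·2.7 = 0.
So ω_n = √(2.7K_p) and 2ζω_n = 2.5, giving ζ = 2.5/(2√(2.7K_p)).
Setting ζ = 0.64: √(2.7K_p) = 2.5/(2·0.64) = 1.953, so K_p = 3.815/2.7 = 1.41.

K_p = 1.41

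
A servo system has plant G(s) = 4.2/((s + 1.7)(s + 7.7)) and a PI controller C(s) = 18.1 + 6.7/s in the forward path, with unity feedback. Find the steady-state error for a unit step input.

The open loop C(s)G(s) has a pole at the origin (type 1), so the static position error constant is infinite and e_ss = 1/(1+∞) = 0.

0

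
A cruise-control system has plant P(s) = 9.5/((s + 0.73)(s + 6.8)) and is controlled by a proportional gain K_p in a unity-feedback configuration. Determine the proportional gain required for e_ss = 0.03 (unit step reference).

Steady-state error for a unit step on this type-0 loop is 1/(1 + K_p·P(0)).
P(0) = 1.914. Require 1/(1 + K_p·1.914) = 0.03, so 1 + 1.914·K_p = 33.33.
K_p = (33.33 − 1)/1.914 = 16.9.

K_p = 16.9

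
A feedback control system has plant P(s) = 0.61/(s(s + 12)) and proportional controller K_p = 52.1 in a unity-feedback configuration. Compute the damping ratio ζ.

The closed-loop denominator is s(s+12) + 52.1·0.61 = s² + 12s + 31.78.
Matching s² + 2ζω_n s + ω_n²: ω_n = √31.78 = 5.637 rad/s and 2ζω_n = 12, so ζ = 12/(2·5.637) = 1.06.

ζ = 1.06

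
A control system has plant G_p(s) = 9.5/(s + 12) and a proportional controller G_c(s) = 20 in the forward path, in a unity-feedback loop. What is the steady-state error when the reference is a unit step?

The loop is type 0. Static position error constant K_pos = G_c(0)·G_p(0) = 20·0.7917 = 15.83.
Steady-state error to a unit step: e_ss = 1/(1+K_pos) = 1/16.83 = 0.0594.

0.0594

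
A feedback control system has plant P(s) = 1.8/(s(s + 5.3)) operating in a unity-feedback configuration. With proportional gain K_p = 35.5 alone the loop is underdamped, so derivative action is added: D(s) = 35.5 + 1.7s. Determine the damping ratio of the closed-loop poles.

ζ = 0.523

Forward path: (35.5 + 1.7s)·1.8/(s(s+5.3)). The closed-loop characteristic equation is s² + (5.3 + 1.8·1.7)s + 1.8·35.5 = 0.
That is s² + 8.36s + 63.9 = 0, so ω_n = 7.994 rad/s and ζ = 8.36/(2·7.994) = 0.5229.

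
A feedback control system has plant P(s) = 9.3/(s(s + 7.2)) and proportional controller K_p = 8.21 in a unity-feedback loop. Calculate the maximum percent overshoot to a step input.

The closed-loop denominator s² + 7.2s + 76.35 gives ω_n = √76.35 = 8.738 and ζ = 7.2/(2ω_n) = 0.412.
%OS = 100·exp(−πζ/√(1−ζ²)) = 100·exp(−π·0.412/√0.8303) = 24.2%.

24.2%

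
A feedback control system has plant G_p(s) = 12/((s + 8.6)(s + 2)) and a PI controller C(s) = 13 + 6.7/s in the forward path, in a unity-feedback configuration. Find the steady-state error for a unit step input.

0

The open loop C(s)G_p(s) has a pole at the origin (type 1), so the static position error constant is infinite and e_ss = 1/(1+∞) = 0.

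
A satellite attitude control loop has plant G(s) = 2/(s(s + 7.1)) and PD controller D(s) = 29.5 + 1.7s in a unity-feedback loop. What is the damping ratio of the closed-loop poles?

ζ = 0.683

Forward path: (29.5 + 1.7s)·2/(s(s+7.1)). The closed-loop characteristic equation is s² + (7.1 + 2·1.7)s + 2·29.5 = 0.
That is s² + 10.5s + 59 = 0, so ω_n = 7.681 rad/s and ζ = 10.5/(2·7.681) = 0.6835.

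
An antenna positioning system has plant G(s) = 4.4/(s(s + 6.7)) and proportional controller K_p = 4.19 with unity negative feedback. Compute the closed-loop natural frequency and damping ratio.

ω_n = 4.29 rad/s, ζ = 0.78

With unity feedback the closed-loop characteristic equation is s² + 6.7s + 4.19·4.4 = s² + 6.7s + 18.44 = 0.
So ω_n² = 18.44 ⇒ ω_n = 4.294 rad/s, and ζ = 6.7/(2ω_n) = 0.78.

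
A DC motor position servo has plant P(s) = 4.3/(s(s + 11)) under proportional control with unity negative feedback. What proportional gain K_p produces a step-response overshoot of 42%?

From %OS = 100·exp(−πζ/√(1−ζ²)) = 42%, ζ = −ln(0.42)/√(π²+ln²(0.42)) = 0.2662.
Characteristic equation s² + 11s + 4.3K_p = 0 gives ζ = 11/(2√(4.3K_p)).
Setting ζ = 0.2662: √(4.3K_p) = 11/(2·0.2662) = 20.66, so K_p = 427/4.3 = 99.3.

K_p = 99.3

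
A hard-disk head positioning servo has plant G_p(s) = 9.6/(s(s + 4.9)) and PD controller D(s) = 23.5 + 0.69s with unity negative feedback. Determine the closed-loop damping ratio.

Forward path: (23.5 + 0.69s)·9.6/(s(s+4.9)). The closed-loop characteristic equation is s² + (4.9 + 9.6·0.69)s + 9.6·23.5 = 0.
That is s² + 11.52s + 225.6 = 0, so ω_n = 15.02 rad/s and ζ = 11.52/(2·15.02) = 0.3836.

ζ = 0.384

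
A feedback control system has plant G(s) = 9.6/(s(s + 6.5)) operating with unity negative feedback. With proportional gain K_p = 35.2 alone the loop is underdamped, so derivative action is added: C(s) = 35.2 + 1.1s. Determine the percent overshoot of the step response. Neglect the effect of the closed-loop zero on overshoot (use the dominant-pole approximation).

19.3%

Forward path: (35.2 + 1.1s)·9.6/(s(s+6.5)). The closed-loop characteristic equation is s² + (6.5 + 9.6·1.1)s + 9.6·35.2 = 0.
That is s² + 17.06s + 337.9 = 0, so ω_n = 18.38 rad/s and ζ = 17.06/(2·18.38) = 0.464.
%OS = 100·exp(−πζ/√(1−ζ²)) = 19.3%.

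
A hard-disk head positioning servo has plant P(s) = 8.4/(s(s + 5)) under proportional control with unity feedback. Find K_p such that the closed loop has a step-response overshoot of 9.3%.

From %OS = 100·exp(−πζ/√(1−ζ²)) = 9.3%, ζ = −ln(0.093)/√(π²+ln²(0.093)) = 0.6031.
Characteristic equation s² + 5s + 8.4K_p = 0 gives ζ = 5/(2√(8.4K_p)).
Setting ζ = 0.6031: √(8.4K_p) = 5/(2·0.6031) = 4.145, so K_p = 17.18/8.4 = 2.05.

K_p = 2.05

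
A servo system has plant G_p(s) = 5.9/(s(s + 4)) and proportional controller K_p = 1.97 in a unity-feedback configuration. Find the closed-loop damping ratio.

1 + K_p·G_p(s) = 0 gives s² + 4s + 11.62 = 0.
So ω_n² = 11.62 ⇒ ω_n = 3.409 rad/s, and ζ = 4/(2ω_n) = 0.587.

ζ = 0.587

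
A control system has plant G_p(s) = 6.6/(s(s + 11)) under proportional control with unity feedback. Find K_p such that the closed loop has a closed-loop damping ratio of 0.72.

K_p = 8.84

Closed-loop characteristic equation: s² + 11s + K_p·6.6 = 0.
So ω_n = √(6.6K_p) and 2ζω_n = 11, giving ζ = 11/(2√(6.6K_p)).
Setting ζ = 0.72: √(6.6K_p) = 11/(2·0.72) = 7.639, so K_p = 58.35/6.6 = 8.84.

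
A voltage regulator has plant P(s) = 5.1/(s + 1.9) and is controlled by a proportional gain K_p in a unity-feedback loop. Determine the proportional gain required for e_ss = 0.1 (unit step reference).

For a type-0 loop with proportional control, e_ss = 1/(1 + K_p·P(0)).
P(0) = 2.684. Require 1/(1 + K_p·2.684) = 0.1, so 1 + 2.684·K_p = 10.
K_p = (10 − 1)/2.684 = 3.35.

K_p = 3.35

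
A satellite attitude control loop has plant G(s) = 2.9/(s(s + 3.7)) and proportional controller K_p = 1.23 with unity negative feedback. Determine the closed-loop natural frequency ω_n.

ω_n = 1.89 rad/s

1 + K_p·G(s) = 0 gives s² + 3.7s + 3.567 = 0.
Matching s² + 2ζω_n s + ω_n²: ω_n = √3.567 = 1.889 rad/s and 2ζω_n = 3.7, so ζ = 3.7/(2·1.889) = 0.98.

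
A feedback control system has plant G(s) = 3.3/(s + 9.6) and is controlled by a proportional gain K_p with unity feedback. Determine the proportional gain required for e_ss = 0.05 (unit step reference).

K_p = 55.3

For a type-0 loop with proportional control, e_ss = 1/(1 + K_p·G(0)).
G(0) = 0.3438. Require 1/(1 + K_p·0.3438) = 0.05, so 1 + 0.3438·K_p = 20.
K_p = (20 − 1)/0.3438 = 55.3.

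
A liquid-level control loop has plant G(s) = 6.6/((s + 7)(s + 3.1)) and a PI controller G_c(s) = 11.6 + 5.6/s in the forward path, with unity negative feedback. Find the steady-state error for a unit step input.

0

The open loop G_c(s)G(s) has a pole at the origin (type 1), so the static position error constant is infinite and e_ss = 1/(1+∞) = 0.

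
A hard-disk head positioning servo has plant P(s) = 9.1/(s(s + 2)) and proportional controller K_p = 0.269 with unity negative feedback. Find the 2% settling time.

Closed-loop characteristic equation: s² + 2s + 2.448 = 0, so ω_n = 1.565 rad/s and ζ = 2/(2·1.565) = 0.6392.
2% settling time T_s ≈ 4/(ζω_n) = 4/1 = 4 s.

T_s ≈ 4 s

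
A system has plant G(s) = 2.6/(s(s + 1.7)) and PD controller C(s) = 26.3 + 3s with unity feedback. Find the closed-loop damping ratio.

Forward path: (26.3 + 3s)·2.6/(s(s+1.7)). The closed-loop characteristic equation is s² + (1.7 + 2.6·3)s + 2.6·26.3 = 0.
That is s² + 9.5s + 68.38 = 0, so ω_n = 8.269 rad/s and ζ = 9.5/(2·8.269) = 0.5744.

ζ = 0.574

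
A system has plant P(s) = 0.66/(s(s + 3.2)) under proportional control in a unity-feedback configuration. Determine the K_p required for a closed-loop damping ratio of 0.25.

Closed-loop characteristic equation: s² + 3.2s + K_p·0.66 = 0.
So ω_n = √(0.66K_p) and 2ζω_n = 3.2, giving ζ = 3.2/(2√(0.66K_p)).
Setting ζ = 0.25: √(0.66K_p) = 3.2/(2·0.25) = 6.4, so K_p = 40.96/0.66 = 62.1.

K_p = 62.1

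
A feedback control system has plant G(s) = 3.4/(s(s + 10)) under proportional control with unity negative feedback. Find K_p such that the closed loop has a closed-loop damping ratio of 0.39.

K_p = 48.3

Closed-loop characteristic equation: s² + 10s + K_p·3.4 = 0.
So ω_n = √(3.4K_p) and 2ζω_n = 10, giving ζ = 10/(2√(3.4K_p)).
Setting ζ = 0.39: √(3.4K_p) = 10/(2·0.39) = 12.82, so K_p = 164.4/3.4 = 48.3.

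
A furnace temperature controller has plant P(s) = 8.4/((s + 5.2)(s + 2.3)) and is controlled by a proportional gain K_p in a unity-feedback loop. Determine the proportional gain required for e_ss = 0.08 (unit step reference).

For a type-0 loop with proportional control, e_ss = 1/(1 + K_p·P(0)).
P(0) = 0.7023. Require 1/(1 + K_p·0.7023) = 0.08, so 1 + 0.7023·K_p = 12.5.
K_p = (12.5 − 1)/0.7023 = 16.4.

K_p = 16.4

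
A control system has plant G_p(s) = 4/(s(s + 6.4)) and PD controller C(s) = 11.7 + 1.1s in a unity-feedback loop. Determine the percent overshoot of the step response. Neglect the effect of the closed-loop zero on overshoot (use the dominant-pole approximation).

Forward path: (11.7 + 1.1s)·4/(s(s+6.4)). The closed-loop characteristic equation is s² + (6.4 + 4·1.1)s + 4·11.7 = 0.
That is s² + 10.8s + 46.8 = 0, so ω_n = 6.841 rad/s and ζ = 10.8/(2·6.841) = 0.7894.
%OS = 100·exp(−πζ/√(1−ζ²)) = 1.76%.

1.76%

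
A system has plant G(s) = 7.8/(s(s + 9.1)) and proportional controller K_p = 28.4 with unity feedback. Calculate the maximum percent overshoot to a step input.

The closed-loop denominator s² + 9.1s + 221.5 gives ω_n = √221.5 = 14.88 and ζ = 9.1/(2ω_n) = 0.3057.
%OS = 100·exp(−πζ/√(1−ζ²)) = 100·exp(−π·0.3057/√0.9065) = 36.5%.

36.5%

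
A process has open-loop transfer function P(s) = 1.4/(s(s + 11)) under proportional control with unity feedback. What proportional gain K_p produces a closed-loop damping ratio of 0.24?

Closed-loop characteristic equation: s² + 11s + K_p·1.4 = 0.
So ω_n = √(1.4K_p) and 2ζω_n = 11, giving ζ = 11/(2√(1.4K_p)).
Setting ζ = 0.24: √(1.4K_p) = 11/(2·0.24) = 22.92, so K_p = 525.2/1.4 = 375.

K_p = 375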